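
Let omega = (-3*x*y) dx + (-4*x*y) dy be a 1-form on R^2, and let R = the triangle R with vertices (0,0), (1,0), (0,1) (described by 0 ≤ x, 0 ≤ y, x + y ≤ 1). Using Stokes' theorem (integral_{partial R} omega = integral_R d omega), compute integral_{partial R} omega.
integral_(partial R) omega = -1/6

Stokes: integral_partial_R omega = integral_R d omega with d omega = (∂Q/∂x - ∂P/∂y) dx ∧ dy.
  ∂Q/∂x = -4*y
  ∂P/∂y = -3*x
  integrand = ∂Q/∂x - ∂P/∂y = 3*x - 4*y.
Integrating over R: integral_0^1 integral_0^{1-x} (3*x - 4*y) dy dx = -1/6.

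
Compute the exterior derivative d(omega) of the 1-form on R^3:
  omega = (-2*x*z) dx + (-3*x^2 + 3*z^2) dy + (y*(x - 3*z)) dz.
d(omega) = (-6*x) dx ∧ dy + (2*x + y) dx ∧ dz + (x - 9*z) dy ∧ dz

For a 1-form omega = sum_i f_i dx_i, the exterior derivative is
  d(omega) = sum_{i < j} (∂f_j/∂x_i - ∂f_i/∂x_j) dx_i ∧ dx_j.
  coefficient of dx ∧ dy: ∂f_2/∂x - ∂f_1/∂y = ∂(-3*x^2 + 3*z^2)/∂x - ∂(-2*x*z)/∂y = -6*x
  coefficient of dx ∧ dz: ∂f_3/∂x - ∂f_1/∂z = ∂(y*(x - 3*z))/∂x - ∂(-2*x*z)/∂z = 2*x + y
  coefficient of dy ∧ dz: ∂f_3/∂y - ∂f_2/∂z = ∂(y*(x - 3*z))/∂y - ∂(-3*x^2 + 3*z^2)/∂z = x - 9*z
Assembling: d(omega) = (-6*x) dx ∧ dy + (2*x + y) dx ∧ dz + (x - 9*z) dy ∧ dz.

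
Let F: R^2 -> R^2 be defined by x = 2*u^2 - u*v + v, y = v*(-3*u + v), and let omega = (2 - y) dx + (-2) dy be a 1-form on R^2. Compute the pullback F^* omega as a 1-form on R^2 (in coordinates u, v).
F^* omega = (12*u^2*v - 7*u*v^2 + 8*u + v^3 + 4*v) du + (-3*u^2*v + u*v^2 + 3*u*v + 4*u - v^2 - 4*v + 2) dv

Using F^*(f dg) = (f ∘ F) d(g ∘ F), substitute each coordinate x_i by F_i(u, v) in f_i, and replace dx_i by d F_i = (∂F_i/∂u) du + (∂F_i/∂v) dv.
  For the x component: f_1(F) = 3*u*v - v^2 + 2; d F_1 = (4*u - v) du + (1 - u) dv
  For the y component: f_2(F) = -2; d F_2 = (-3*v) du + (-3*u + 2*v) dv
Combining and collecting du, dv coefficients:
  coeff of du: 12*u^2*v - 7*u*v^2 + 8*u + v^3 + 4*v
  coeff of dv: -3*u^2*v + u*v^2 + 3*u*v + 4*u - v^2 - 4*v + 2
F^* omega = (12*u^2*v - 7*u*v^2 + 8*u + v^3 + 4*v) du + (-3*u^2*v + u*v^2 + 3*u*v + 4*u - v^2 - 4*v + 2) dv.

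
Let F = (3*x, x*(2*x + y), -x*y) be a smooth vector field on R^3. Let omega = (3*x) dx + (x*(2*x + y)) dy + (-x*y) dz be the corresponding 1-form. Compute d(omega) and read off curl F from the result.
d(omega) = (-x) dy ∧ dz + (y) dz ∧ dx + (4*x + y) dx ∧ dy; curl F = (-x, y, 4*x + y)

d omega = sum_{i<j} (∂f_j/∂x_i - ∂f_i/∂x_j) dx_i ∧ dx_j. Under the identification (dy ∧ dz, dz ∧ dx, dx ∧ dy) ↔ (e_x, e_y, e_z), the coefficients are exactly the components of curl F. Compute:
  ∂R/∂y - ∂Q/∂z = (-x) - (0) = -x
  ∂P/∂z - ∂R/∂x = (0) - (-y) = y
  ∂Q/∂x - ∂P/∂y = (4*x + y) - (0) = 4*x + y.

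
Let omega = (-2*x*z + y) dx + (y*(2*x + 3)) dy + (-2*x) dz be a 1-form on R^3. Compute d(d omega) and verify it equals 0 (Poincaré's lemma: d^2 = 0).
d(d omega) = 0

Step 1: d omega = sum_{i<j} (∂f_j/∂x_i - ∂f_i/∂x_j) dx_i ∧ dx_j:
  coeff of dx ∧ dy: 2*y - 1
  coeff of dx ∧ dz: 2*x - 2
  coeff of dy ∧ dz: 0
Step 2: Apply d again to each 2-form coefficient. The only possible 3-form in R^3 is dx ∧ dy ∧ dz, with coefficient
  ∂(coeff of dy∧dz)/∂x - ∂(coeff of dx∧dz)/∂y + ∂(coeff of dx∧dy)/∂z
  = ∂/∂x (0) - ∂/∂y (2*x - 2) + ∂/∂z (2*y - 1).
Each of these terms simplifies to sums of mixed partials that cancel in pairs. The result is 0 (by equality of mixed partials for smooth functions — Schwarz / Clairaut).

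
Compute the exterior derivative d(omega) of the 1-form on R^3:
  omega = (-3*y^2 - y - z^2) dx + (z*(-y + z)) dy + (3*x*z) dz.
d(omega) = (6*y + 1) dx ∧ dy + (5*z) dx ∧ dz + (y - 2*z) dy ∧ dz

For a 1-form omega = sum_i f_i dx_i, the exterior derivative is
  d(omega) = sum_{i < j} (∂f_j/∂x_i - ∂f_i/∂x_j) dx_i ∧ dx_j.
  coefficient of dx ∧ dy: ∂f_2/∂x - ∂f_1/∂y = ∂(z*(-y + z))/∂x - ∂(-3*y^2 - y - z^2)/∂y = 6*y + 1
  coefficient of dx ∧ dz: ∂f_3/∂x - ∂f_1/∂z = ∂(3*x*z)/∂x - ∂(-3*y^2 - y - z^2)/∂z = 5*z
  coefficient of dy ∧ dz: ∂f_3/∂y - ∂f_2/∂z = ∂(3*x*z)/∂y - ∂(z*(-y + z))/∂z = y - 2*z
Assembling: d(omega) = (6*y + 1) dx ∧ dy + (5*z) dx ∧ dz + (y - 2*z) dy ∧ dz.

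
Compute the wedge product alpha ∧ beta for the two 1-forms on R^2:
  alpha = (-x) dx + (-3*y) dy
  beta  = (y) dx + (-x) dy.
alpha ∧ beta = (x^2 + 3*y^2) dx ∧ dy

Distribute the wedge, using dx_i ∧ dx_j = -dx_j ∧ dx_i and dx_i ∧ dx_i = 0. For each pair (i, j) with i < j, the coefficient of dx_i ∧ dx_j in alpha ∧ beta is (alpha_i * beta_j - alpha_j * beta_i). Collecting: alpha ∧ beta = (x^2 + 3*y^2) dx ∧ dy.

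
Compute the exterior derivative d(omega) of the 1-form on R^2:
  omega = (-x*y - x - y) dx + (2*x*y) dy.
d(omega) = (x + 2*y + 1) dx ∧ dy

For a 1-form omega = sum_i f_i dx_i, the exterior derivative is
  d(omega) = sum_{i < j} (∂f_j/∂x_i - ∂f_i/∂x_j) dx_i ∧ dx_j.
  coefficient of dx ∧ dy: ∂f_2/∂x - ∂f_1/∂y = ∂(2*x*y)/∂x - ∂(-x*y - x - y)/∂y = x + 2*y + 1
Assembling: d(omega) = (x + 2*y + 1) dx ∧ dy.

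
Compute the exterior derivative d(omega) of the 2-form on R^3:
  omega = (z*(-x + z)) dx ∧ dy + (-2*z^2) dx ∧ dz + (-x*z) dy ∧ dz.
d(omega) = (-x + z) dx ∧ dy ∧ dz

For a 2-form omega = sum_{i<j} g_{ij} dx_i ∧ dx_j, the exterior derivative is
  d(omega) = sum_{i<j} d(g_{ij}) ∧ dx_i ∧ dx_j = sum_{i<j, k} (∂g_{ij}/∂x_k) dx_k ∧ dx_i ∧ dx_j.
Expand each term, using dx_k ∧ dx_i ∧ dx_j = sgn(permutation) dx_{(a)} ∧ dx_{(b)} ∧ dx_{(c)} with (a < b < c) sorted:
  d(z*(-x + z)) includes (∂/∂z)(z*(-x + z)) dz = (-x + 2*z) dz, which multiplied by dx ∧ dy gives (-x + 2*z) dx ∧ dy ∧ dz
  d(-x*z) includes (∂/∂x)(-x*z) dx = (-z) dx, which multiplied by dy ∧ dz gives (-z) dx ∧ dy ∧ dz
Collecting like 3-forms: d(omega) = (-x + z) dx ∧ dy ∧ dz.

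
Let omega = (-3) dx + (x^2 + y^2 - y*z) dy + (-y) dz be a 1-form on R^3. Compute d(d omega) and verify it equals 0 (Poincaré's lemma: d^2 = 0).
d(d omega) = 0

Step 1: d omega = sum_{i<j} (∂f_j/∂x_i - ∂f_i/∂x_j) dx_i ∧ dx_j:
  coeff of dx ∧ dy: 2*x
  coeff of dx ∧ dz: 0
  coeff of dy ∧ dz: y - 1
Step 2: Apply d again to each 2-form coefficient. The only possible 3-form in R^3 is dx ∧ dy ∧ dz, with coefficient
  ∂(coeff of dy∧dz)/∂x - ∂(coeff of dx∧dz)/∂y + ∂(coeff of dx∧dy)/∂z
  = ∂/∂x (y - 1) - ∂/∂y (0) + ∂/∂z (2*x).
Each of these terms simplifies to sums of mixed partials that cancel in pairs. The result is 0 (by equality of mixed partials for smooth functions — Schwarz / Clairaut).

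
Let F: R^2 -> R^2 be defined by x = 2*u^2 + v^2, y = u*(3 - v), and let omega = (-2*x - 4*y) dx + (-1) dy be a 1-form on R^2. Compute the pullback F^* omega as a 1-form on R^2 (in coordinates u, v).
F^* omega = (-16*u^3 + 16*u^2*v - 48*u^2 - 8*u*v^2 + v - 3) du + (-8*u^2*v + 8*u*v^2 - 24*u*v + u - 4*v^3) dv

Using F^*(f dg) = (f ∘ F) d(g ∘ F), substitute each coordinate x_i by F_i(u, v) in f_i, and replace dx_i by d F_i = (∂F_i/∂u) du + (∂F_i/∂v) dv.
  For the x component: f_1(F) = -4*u^2 + 4*u*v - 12*u - 2*v^2; d F_1 = (4*u) du + (2*v) dv
  For the y component: f_2(F) = -1; d F_2 = (3 - v) du + (-u) dv
Combining and collecting du, dv coefficients:
  coeff of du: -16*u^3 + 16*u^2*v - 48*u^2 - 8*u*v^2 + v - 3
  coeff of dv: -8*u^2*v + 8*u*v^2 - 24*u*v + u - 4*v^3
F^* omega = (-16*u^3 + 16*u^2*v - 48*u^2 - 8*u*v^2 + v - 3) du + (-8*u^2*v + 8*u*v^2 - 24*u*v + u - 4*v^3) dv.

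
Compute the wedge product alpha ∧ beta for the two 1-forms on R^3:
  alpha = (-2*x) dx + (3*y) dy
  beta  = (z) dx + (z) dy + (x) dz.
alpha ∧ beta = (-z*(2*x + 3*y)) dx ∧ dy + (-2*x^2) dx ∧ dz + (3*x*y) dy ∧ dz

Distribute the wedge, using dx_i ∧ dx_j = -dx_j ∧ dx_i and dx_i ∧ dx_i = 0. For each pair (i, j) with i < j, the coefficient of dx_i ∧ dx_j in alpha ∧ beta is (alpha_i * beta_j - alpha_j * beta_i). Collecting: alpha ∧ beta = (-z*(2*x + 3*y)) dx ∧ dy + (-2*x^2) dx ∧ dz + (3*x*y) dy ∧ dz.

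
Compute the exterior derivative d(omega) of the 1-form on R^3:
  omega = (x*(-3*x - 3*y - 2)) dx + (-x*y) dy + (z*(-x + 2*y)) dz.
d(omega) = (3*x - y) dx ∧ dy + (-z) dx ∧ dz + (2*z) dy ∧ dz

For a 1-form omega = sum_i f_i dx_i, the exterior derivative is
  d(omega) = sum_{i < j} (∂f_j/∂x_i - ∂f_i/∂x_j) dx_i ∧ dx_j.
  coefficient of dx ∧ dy: ∂f_2/∂x - ∂f_1/∂y = ∂(-x*y)/∂x - ∂(x*(-3*x - 3*y - 2))/∂y = 3*x - y
  coefficient of dx ∧ dz: ∂f_3/∂x - ∂f_1/∂z = ∂(z*(-x + 2*y))/∂x - ∂(x*(-3*x - 3*y - 2))/∂z = -z
  coefficient of dy ∧ dz: ∂f_3/∂y - ∂f_2/∂z = ∂(z*(-x + 2*y))/∂y - ∂(-x*y)/∂z = 2*z
Assembling: d(omega) = (3*x - y) dx ∧ dy + (-z) dx ∧ dz + (2*z) dy ∧ dz.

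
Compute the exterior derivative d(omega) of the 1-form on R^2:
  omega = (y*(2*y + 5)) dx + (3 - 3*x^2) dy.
d(omega) = (-6*x - 4*y - 5) dx ∧ dy

For a 1-form omega = sum_i f_i dx_i, the exterior derivative is
  d(omega) = sum_{i < j} (∂f_j/∂x_i - ∂f_i/∂x_j) dx_i ∧ dx_j.
  coefficient of dx ∧ dy: ∂f_2/∂x - ∂f_1/∂y = ∂(3 - 3*x^2)/∂x - ∂(y*(2*y + 5))/∂y = -6*x - 4*y - 5
Assembling: d(omega) = (-6*x - 4*y - 5) dx ∧ dy.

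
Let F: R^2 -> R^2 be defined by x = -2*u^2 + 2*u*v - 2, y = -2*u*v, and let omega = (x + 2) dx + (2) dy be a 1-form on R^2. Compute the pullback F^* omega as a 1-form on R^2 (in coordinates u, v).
F^* omega = (8*u^3 - 12*u^2*v + 4*u*v^2 - 4*v) du + (4*u*(-u^2 + u*v - 1)) dv

Using F^*(f dg) = (f ∘ F) d(g ∘ F), substitute each coordinate x_i by F_i(u, v) in f_i, and replace dx_i by d F_i = (∂F_i/∂u) du + (∂F_i/∂v) dv.
  For the x component: f_1(F) = 2*u*(-u + v); d F_1 = (-4*u + 2*v) du + (2*u) dv
  For the y component: f_2(F) = 2; d F_2 = (-2*v) du + (-2*u) dv
Combining and collecting du, dv coefficients:
  coeff of du: 8*u^3 - 12*u^2*v + 4*u*v^2 - 4*v
  coeff of dv: 4*u*(-u^2 + u*v - 1)
F^* omega = (8*u^3 - 12*u^2*v + 4*u*v^2 - 4*v) du + (4*u*(-u^2 + u*v - 1)) dv.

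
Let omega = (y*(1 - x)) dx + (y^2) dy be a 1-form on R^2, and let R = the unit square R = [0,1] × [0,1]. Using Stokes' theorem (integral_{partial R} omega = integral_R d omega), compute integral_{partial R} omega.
integral_(partial R) omega = -1/2

Stokes: integral_partial_R omega = integral_R d omega with d omega = (∂Q/∂x - ∂P/∂y) dx ∧ dy.
  ∂Q/∂x = 0
  ∂P/∂y = 1 - x
  integrand = ∂Q/∂x - ∂P/∂y = x - 1.
Integrating over R: integral_0^1 integral_0^1 (x - 1) dx dy = -1/2.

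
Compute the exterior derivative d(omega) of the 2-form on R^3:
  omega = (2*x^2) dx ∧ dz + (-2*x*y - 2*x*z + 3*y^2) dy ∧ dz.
d(omega) = (-2*y - 2*z) dx ∧ dy ∧ dz

For a 2-form omega = sum_{i<j} g_{ij} dx_i ∧ dx_j, the exterior derivative is
  d(omega) = sum_{i<j} d(g_{ij}) ∧ dx_i ∧ dx_j = sum_{i<j, k} (∂g_{ij}/∂x_k) dx_k ∧ dx_i ∧ dx_j.
Expand each term, using dx_k ∧ dx_i ∧ dx_j = sgn(permutation) dx_{(a)} ∧ dx_{(b)} ∧ dx_{(c)} with (a < b < c) sorted:
  d(-2*x*y - 2*x*z + 3*y^2) includes (∂/∂x)(-2*x*y - 2*x*z + 3*y^2) dx = (-2*y - 2*z) dx, which multiplied by dy ∧ dz gives (-2*y - 2*z) dx ∧ dy ∧ dz
Collecting like 3-forms: d(omega) = (-2*y - 2*z) dx ∧ dy ∧ dz.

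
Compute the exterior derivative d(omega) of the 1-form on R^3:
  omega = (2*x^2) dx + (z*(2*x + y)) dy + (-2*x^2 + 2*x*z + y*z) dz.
d(omega) = (2*z) dx ∧ dy + (-4*x + 2*z) dx ∧ dz + (-2*x - y + z) dy ∧ dz

For a 1-form omega = sum_i f_i dx_i, the exterior derivative is
  d(omega) = sum_{i < j} (∂f_j/∂x_i - ∂f_i/∂x_j) dx_i ∧ dx_j.
  coefficient of dx ∧ dy: ∂f_2/∂x - ∂f_1/∂y = ∂(z*(2*x + y))/∂x - ∂(2*x^2)/∂y = 2*z
  coefficient of dx ∧ dz: ∂f_3/∂x - ∂f_1/∂z = ∂(-2*x^2 + 2*x*z + y*z)/∂x - ∂(2*x^2)/∂z = -4*x + 2*z
  coefficient of dy ∧ dz: ∂f_3/∂y - ∂f_2/∂z = ∂(-2*x^2 + 2*x*z + y*z)/∂y - ∂(z*(2*x + y))/∂z = -2*x - y + z
Assembling: d(omega) = (2*z) dx ∧ dy + (-4*x + 2*z) dx ∧ dz + (-2*x - y + z) dy ∧ dz.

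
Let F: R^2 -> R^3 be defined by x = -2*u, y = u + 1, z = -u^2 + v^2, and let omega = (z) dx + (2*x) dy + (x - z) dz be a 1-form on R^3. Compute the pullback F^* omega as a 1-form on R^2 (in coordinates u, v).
F^* omega = (-2*u^3 + 6*u^2 + 2*u*v^2 - 4*u - 2*v^2) du + (2*v*(u^2 - 2*u - v^2)) dv

Using F^*(f dg) = (f ∘ F) d(g ∘ F), substitute each coordinate x_i by F_i(u, v) in f_i, and replace dx_i by d F_i = (∂F_i/∂u) du + (∂F_i/∂v) dv.
  For the x component: f_1(F) = -u^2 + v^2; d F_1 = (-2) du + (0) dv
  For the y component: f_2(F) = -4*u; d F_2 = (1) du + (0) dv
  For the z component: f_3(F) = u^2 - 2*u - v^2; d F_3 = (-2*u) du + (2*v) dv
Combining and collecting du, dv coefficients:
  coeff of du: -2*u^3 + 6*u^2 + 2*u*v^2 - 4*u - 2*v^2
  coeff of dv: 2*v*(u^2 - 2*u - v^2)
F^* omega = (-2*u^3 + 6*u^2 + 2*u*v^2 - 4*u - 2*v^2) du + (2*v*(u^2 - 2*u - v^2)) dv.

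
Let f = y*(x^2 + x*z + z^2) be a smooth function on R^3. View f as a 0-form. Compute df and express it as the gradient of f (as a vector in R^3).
df = (y*(2*x + z)) dx + (x^2 + x*z + z^2) dy + (y*(x + 2*z)) dz; grad f = (y*(2*x + z), x^2 + x*z + z^2, y*(x + 2*z))

For a 0-form f, d f = (∂f/∂x) dx + (∂f/∂y) dy + (∂f/∂z) dz. The components of the vector representation are exactly the entries of grad f in Cartesian coordinates:
  ∂f/∂x = y*(2*x + z)
  ∂f/∂y = x^2 + x*z + z^2
  ∂f/∂z = y*(x + 2*z).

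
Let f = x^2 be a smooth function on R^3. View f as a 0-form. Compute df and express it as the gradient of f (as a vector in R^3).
df = (2*x) dx + (0) dy + (0) dz; grad f = (2*x, 0, 0)

For a 0-form f, d f = (∂f/∂x) dx + (∂f/∂y) dy + (∂f/∂z) dz. The components of the vector representation are exactly the entries of grad f in Cartesian coordinates:
  ∂f/∂x = 2*x
  ∂f/∂y = 0
  ∂f/∂z = 0.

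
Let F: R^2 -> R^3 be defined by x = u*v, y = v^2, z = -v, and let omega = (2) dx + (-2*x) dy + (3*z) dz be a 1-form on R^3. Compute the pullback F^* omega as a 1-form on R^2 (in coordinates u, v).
F^* omega = (2*v) du + (-4*u*v^2 + 2*u + 3*v) dv

Using F^*(f dg) = (f ∘ F) d(g ∘ F), substitute each coordinate x_i by F_i(u, v) in f_i, and replace dx_i by d F_i = (∂F_i/∂u) du + (∂F_i/∂v) dv.
  For the x component: f_1(F) = 2; d F_1 = (v) du + (u) dv
  For the y component: f_2(F) = -2*u*v; d F_2 = (0) du + (2*v) dv
  For the z component: f_3(F) = -3*v; d F_3 = (0) du + (-1) dv
Combining and collecting du, dv coefficients:
  coeff of du: 2*v
  coeff of dv: -4*u*v^2 + 2*u + 3*v
F^* omega = (2*v) du + (-4*u*v^2 + 2*u + 3*v) dv.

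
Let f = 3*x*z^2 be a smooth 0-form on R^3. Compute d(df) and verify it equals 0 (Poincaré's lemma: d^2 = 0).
d(df) = 0

Step 1: df = sum_i (∂f/∂x_i) dx_i = (3*z^2) dx + (0) dy + (6*x*z) dz.
Step 2: Apply d again. Using the 1-form formula, the coefficient of dx ∧ dy in d(df) is ∂^2 f/∂x ∂y - ∂^2 f/∂y ∂x = (0) - (0) = 0 (equality of mixed partials for smooth f).
Similarly for dx ∧ dz and dy ∧ dz — all coefficients vanish. So d(df) = 0.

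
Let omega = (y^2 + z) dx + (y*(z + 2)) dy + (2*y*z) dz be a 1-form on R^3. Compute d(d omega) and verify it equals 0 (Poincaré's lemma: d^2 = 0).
d(d omega) = 0

Step 1: d omega = sum_{i<j} (∂f_j/∂x_i - ∂f_i/∂x_j) dx_i ∧ dx_j:
  coeff of dx ∧ dy: -2*y
  coeff of dx ∧ dz: -1
  coeff of dy ∧ dz: -y + 2*z
Step 2: Apply d again to each 2-form coefficient. The only possible 3-form in R^3 is dx ∧ dy ∧ dz, with coefficient
  ∂(coeff of dy∧dz)/∂x - ∂(coeff of dx∧dz)/∂y + ∂(coeff of dx∧dy)/∂z
  = ∂/∂x (-y + 2*z) - ∂/∂y (-1) + ∂/∂z (-2*y).
Each of these terms simplifies to sums of mixed partials that cancel in pairs. The result is 0 (by equality of mixed partials for smooth functions — Schwarz / Clairaut).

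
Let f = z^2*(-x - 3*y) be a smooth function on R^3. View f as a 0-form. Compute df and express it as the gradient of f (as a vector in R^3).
df = (-z^2) dx + (-3*z^2) dy + (2*z*(-x - 3*y)) dz; grad f = (-z^2, -3*z^2, 2*z*(-x - 3*y))

For a 0-form f, d f = (∂f/∂x) dx + (∂f/∂y) dy + (∂f/∂z) dz. The components of the vector representation are exactly the entries of grad f in Cartesian coordinates:
  ∂f/∂x = -z^2
  ∂f/∂y = -3*z^2
  ∂f/∂z = 2*z*(-x - 3*y).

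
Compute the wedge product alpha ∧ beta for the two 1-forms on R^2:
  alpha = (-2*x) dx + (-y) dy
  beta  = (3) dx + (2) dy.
alpha ∧ beta = (-4*x + 3*y) dx ∧ dy

Distribute the wedge, using dx_i ∧ dx_j = -dx_j ∧ dx_i and dx_i ∧ dx_i = 0. For each pair (i, j) with i < j, the coefficient of dx_i ∧ dx_j in alpha ∧ beta is (alpha_i * beta_j - alpha_j * beta_i). Collecting: alpha ∧ beta = (-4*x + 3*y) dx ∧ dy.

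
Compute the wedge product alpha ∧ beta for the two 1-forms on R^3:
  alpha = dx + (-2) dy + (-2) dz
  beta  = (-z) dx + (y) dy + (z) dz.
alpha ∧ beta = (y - 2*z) dx ∧ dy + (-z) dx ∧ dz + (2*y - 2*z) dy ∧ dz

Distribute the wedge, using dx_i ∧ dx_j = -dx_j ∧ dx_i and dx_i ∧ dx_i = 0. For each pair (i, j) with i < j, the coefficient of dx_i ∧ dx_j in alpha ∧ beta is (alpha_i * beta_j - alpha_j * beta_i). Collecting: alpha ∧ beta = (y - 2*z) dx ∧ dy + (-z) dx ∧ dz + (2*y - 2*z) dy ∧ dz.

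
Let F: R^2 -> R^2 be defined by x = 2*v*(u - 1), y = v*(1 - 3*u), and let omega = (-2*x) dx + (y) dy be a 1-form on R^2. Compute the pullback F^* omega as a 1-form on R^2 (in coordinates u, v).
F^* omega = (v^2*(u + 5)) du + (v*(u^2 + 10*u - 7)) dv

Using F^*(f dg) = (f ∘ F) d(g ∘ F), substitute each coordinate x_i by F_i(u, v) in f_i, and replace dx_i by d F_i = (∂F_i/∂u) du + (∂F_i/∂v) dv.
  For the x component: f_1(F) = 4*v*(1 - u); d F_1 = (2*v) du + (2*u - 2) dv
  For the y component: f_2(F) = v*(1 - 3*u); d F_2 = (-3*v) du + (1 - 3*u) dv
Combining and collecting du, dv coefficients:
  coeff of du: v^2*(u + 5)
  coeff of dv: v*(u^2 + 10*u - 7)
F^* omega = (v^2*(u + 5)) du + (v*(u^2 + 10*u - 7)) dv.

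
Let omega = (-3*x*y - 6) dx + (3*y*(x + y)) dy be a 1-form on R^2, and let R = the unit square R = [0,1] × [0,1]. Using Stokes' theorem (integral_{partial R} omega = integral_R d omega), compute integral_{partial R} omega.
integral_(partial R) omega = 3

Stokes: integral_partial_R omega = integral_R d omega with d omega = (∂Q/∂x - ∂P/∂y) dx ∧ dy.
  ∂Q/∂x = 3*y
  ∂P/∂y = -3*x
  integrand = ∂Q/∂x - ∂P/∂y = 3*x + 3*y.
Integrating over R: integral_0^1 integral_0^1 (3*x + 3*y) dx dy = 3.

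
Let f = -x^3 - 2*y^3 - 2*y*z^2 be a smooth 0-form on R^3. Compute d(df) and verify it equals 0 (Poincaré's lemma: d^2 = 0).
d(df) = 0

Step 1: df = sum_i (∂f/∂x_i) dx_i = (-3*x^2) dx + (-6*y^2 - 2*z^2) dy + (-4*y*z) dz.
Step 2: Apply d again. Using the 1-form formula, the coefficient of dx ∧ dy in d(df) is ∂^2 f/∂x ∂y - ∂^2 f/∂y ∂x = (0) - (0) = 0 (equality of mixed partials for smooth f).
Similarly for dx ∧ dz and dy ∧ dz — all coefficients vanish. So d(df) = 0.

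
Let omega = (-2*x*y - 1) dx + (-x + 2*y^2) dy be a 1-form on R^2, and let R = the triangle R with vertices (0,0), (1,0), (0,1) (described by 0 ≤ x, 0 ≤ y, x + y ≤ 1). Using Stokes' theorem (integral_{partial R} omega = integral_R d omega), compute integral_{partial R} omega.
integral_(partial R) omega = -1/6

Stokes: integral_partial_R omega = integral_R d omega with d omega = (∂Q/∂x - ∂P/∂y) dx ∧ dy.
  ∂Q/∂x = -1
  ∂P/∂y = -2*x
  integrand = ∂Q/∂x - ∂P/∂y = 2*x - 1.
Integrating over R: integral_0^1 integral_0^{1-x} (2*x - 1) dy dx = -1/6.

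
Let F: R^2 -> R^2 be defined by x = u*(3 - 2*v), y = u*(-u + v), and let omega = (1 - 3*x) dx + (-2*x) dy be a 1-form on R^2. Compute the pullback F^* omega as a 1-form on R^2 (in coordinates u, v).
F^* omega = (-8*u^2*v + 12*u^2 - 8*u*v^2 + 30*u*v - 27*u - 2*v + 3) du + (2*u*(-4*u*v + 6*u - 1)) dv

Using F^*(f dg) = (f ∘ F) d(g ∘ F), substitute each coordinate x_i by F_i(u, v) in f_i, and replace dx_i by d F_i = (∂F_i/∂u) du + (∂F_i/∂v) dv.
  For the x component: f_1(F) = 6*u*v - 9*u + 1; d F_1 = (3 - 2*v) du + (-2*u) dv
  For the y component: f_2(F) = 2*u*(2*v - 3); d F_2 = (-2*u + v) du + (u) dv
Combining and collecting du, dv coefficients:
  coeff of du: -8*u^2*v + 12*u^2 - 8*u*v^2 + 30*u*v - 27*u - 2*v + 3
  coeff of dv: 2*u*(-4*u*v + 6*u - 1)
F^* omega = (-8*u^2*v + 12*u^2 - 8*u*v^2 + 30*u*v - 27*u - 2*v + 3) du + (2*u*(-4*u*v + 6*u - 1)) dv.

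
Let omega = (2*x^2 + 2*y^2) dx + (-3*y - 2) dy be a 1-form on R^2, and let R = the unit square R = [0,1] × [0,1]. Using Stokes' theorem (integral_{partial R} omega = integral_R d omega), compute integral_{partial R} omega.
integral_(partial R) omega = -2

Stokes: integral_partial_R omega = integral_R d omega with d omega = (∂Q/∂x - ∂P/∂y) dx ∧ dy.
  ∂Q/∂x = 0
  ∂P/∂y = 4*y
  integrand = ∂Q/∂x - ∂P/∂y = -4*y.
Integrating over R: integral_0^1 integral_0^1 (-4*y) dx dy = -2.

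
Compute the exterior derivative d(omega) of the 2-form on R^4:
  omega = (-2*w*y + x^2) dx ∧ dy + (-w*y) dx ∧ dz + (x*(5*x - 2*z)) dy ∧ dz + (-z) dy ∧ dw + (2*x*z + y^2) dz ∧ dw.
d(omega) = (-2*y) dx ∧ dy ∧ dw + (w + 10*x - 2*z) dx ∧ dy ∧ dz + (-y + 2*z) dx ∧ dz ∧ dw + (2*y + 1) dy ∧ dz ∧ dw

For a 2-form omega = sum_{i<j} g_{ij} dx_i ∧ dx_j, the exterior derivative is
  d(omega) = sum_{i<j} d(g_{ij}) ∧ dx_i ∧ dx_j = sum_{i<j, k} (∂g_{ij}/∂x_k) dx_k ∧ dx_i ∧ dx_j.
Expand each term, using dx_k ∧ dx_i ∧ dx_j = sgn(permutation) dx_{(a)} ∧ dx_{(b)} ∧ dx_{(c)} with (a < b < c) sorted:
  d(-2*w*y + x^2) includes (∂/∂w)(-2*w*y + x^2) dw = (-2*y) dw, which multiplied by dx ∧ dy gives (-2*y) dx ∧ dy ∧ dw
  d(-w*y) includes (∂/∂y)(-w*y) dy = (-w) dy, which multiplied by dx ∧ dz gives (w) dx ∧ dy ∧ dz
  d(-w*y) includes (∂/∂w)(-w*y) dw = (-y) dw, which multiplied by dx ∧ dz gives (-y) dx ∧ dz ∧ dw
  d(x*(5*x - 2*z)) includes (∂/∂x)(x*(5*x - 2*z)) dx = (10*x - 2*z) dx, which multiplied by dy ∧ dz gives (10*x - 2*z) dx ∧ dy ∧ dz
  d(-z) includes (∂/∂z)(-z) dz = (-1) dz, which multiplied by dy ∧ dw gives (1) dy ∧ dz ∧ dw
  d(2*x*z + y^2) includes (∂/∂x)(2*x*z + y^2) dx = (2*z) dx, which multiplied by dz ∧ dw gives (2*z) dx ∧ dz ∧ dw
  d(2*x*z + y^2) includes (∂/∂y)(2*x*z + y^2) dy = (2*y) dy, which multiplied by dz ∧ dw gives (2*y) dy ∧ dz ∧ dw
Collecting like 3-forms: d(omega) = (-2*y) dx ∧ dy ∧ dw + (w + 10*x - 2*z) dx ∧ dy ∧ dz + (-y + 2*z) dx ∧ dz ∧ dw + (2*y + 1) dy ∧ dz ∧ dw.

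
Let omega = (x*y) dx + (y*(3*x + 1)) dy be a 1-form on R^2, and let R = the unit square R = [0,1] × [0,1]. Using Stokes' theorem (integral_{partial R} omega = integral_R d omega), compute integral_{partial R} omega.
integral_(partial R) omega = 1

Stokes: integral_partial_R omega = integral_R d omega with d omega = (∂Q/∂x - ∂P/∂y) dx ∧ dy.
  ∂Q/∂x = 3*y
  ∂P/∂y = x
  integrand = ∂Q/∂x - ∂P/∂y = -x + 3*y.
Integrating over R: integral_0^1 integral_0^1 (-x + 3*y) dx dy = 1.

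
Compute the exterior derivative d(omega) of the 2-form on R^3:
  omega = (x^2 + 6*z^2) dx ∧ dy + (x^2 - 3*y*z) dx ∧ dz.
d(omega) = (15*z) dx ∧ dy ∧ dz

For a 2-form omega = sum_{i<j} g_{ij} dx_i ∧ dx_j, the exterior derivative is
  d(omega) = sum_{i<j} d(g_{ij}) ∧ dx_i ∧ dx_j = sum_{i<j, k} (∂g_{ij}/∂x_k) dx_k ∧ dx_i ∧ dx_j.
Expand each term, using dx_k ∧ dx_i ∧ dx_j = sgn(permutation) dx_{(a)} ∧ dx_{(b)} ∧ dx_{(c)} with (a < b < c) sorted:
  d(x^2 + 6*z^2) includes (∂/∂z)(x^2 + 6*z^2) dz = (12*z) dz, which multiplied by dx ∧ dy gives (12*z) dx ∧ dy ∧ dz
  d(x^2 - 3*y*z) includes (∂/∂y)(x^2 - 3*y*z) dy = (-3*z) dy, which multiplied by dx ∧ dz gives (3*z) dx ∧ dy ∧ dz
Collecting like 3-forms: d(omega) = (15*z) dx ∧ dy ∧ dz.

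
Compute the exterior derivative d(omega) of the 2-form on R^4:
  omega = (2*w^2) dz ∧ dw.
d(omega) = 0

For a 2-form omega = sum_{i<j} g_{ij} dx_i ∧ dx_j, the exterior derivative is
  d(omega) = sum_{i<j} d(g_{ij}) ∧ dx_i ∧ dx_j = sum_{i<j, k} (∂g_{ij}/∂x_k) dx_k ∧ dx_i ∧ dx_j.
Expand each term, using dx_k ∧ dx_i ∧ dx_j = sgn(permutation) dx_{(a)} ∧ dx_{(b)} ∧ dx_{(c)} with (a < b < c) sorted:

Collecting like 3-forms: d(omega) = 0.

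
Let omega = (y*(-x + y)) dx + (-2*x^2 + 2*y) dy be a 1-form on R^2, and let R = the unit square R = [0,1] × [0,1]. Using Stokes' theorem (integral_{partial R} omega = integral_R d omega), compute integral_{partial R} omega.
integral_(partial R) omega = -5/2

Stokes: integral_partial_R omega = integral_R d omega with d omega = (∂Q/∂x - ∂P/∂y) dx ∧ dy.
  ∂Q/∂x = -4*x
  ∂P/∂y = -x + 2*y
  integrand = ∂Q/∂x - ∂P/∂y = -3*x - 2*y.
Integrating over R: integral_0^1 integral_0^1 (-3*x - 2*y) dx dy = -5/2.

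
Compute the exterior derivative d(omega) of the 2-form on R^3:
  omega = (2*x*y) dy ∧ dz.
d(omega) = (2*y) dx ∧ dy ∧ dz

For a 2-form omega = sum_{i<j} g_{ij} dx_i ∧ dx_j, the exterior derivative is
  d(omega) = sum_{i<j} d(g_{ij}) ∧ dx_i ∧ dx_j = sum_{i<j, k} (∂g_{ij}/∂x_k) dx_k ∧ dx_i ∧ dx_j.
Expand each term, using dx_k ∧ dx_i ∧ dx_j = sgn(permutation) dx_{(a)} ∧ dx_{(b)} ∧ dx_{(c)} with (a < b < c) sorted:
  d(2*x*y) includes (∂/∂x)(2*x*y) dx = (2*y) dx, which multiplied by dy ∧ dz gives (2*y) dx ∧ dy ∧ dz
Collecting like 3-forms: d(omega) = (2*y) dx ∧ dy ∧ dz.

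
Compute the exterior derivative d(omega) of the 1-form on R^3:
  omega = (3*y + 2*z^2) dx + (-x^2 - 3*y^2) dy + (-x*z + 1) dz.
d(omega) = (-2*x - 3) dx ∧ dy + (-5*z) dx ∧ dz

For a 1-form omega = sum_i f_i dx_i, the exterior derivative is
  d(omega) = sum_{i < j} (∂f_j/∂x_i - ∂f_i/∂x_j) dx_i ∧ dx_j.
  coefficient of dx ∧ dy: ∂f_2/∂x - ∂f_1/∂y = ∂(-x^2 - 3*y^2)/∂x - ∂(3*y + 2*z^2)/∂y = -2*x - 3
  coefficient of dx ∧ dz: ∂f_3/∂x - ∂f_1/∂z = ∂(-x*z + 1)/∂x - ∂(3*y + 2*z^2)/∂z = -5*z
Assembling: d(omega) = (-2*x - 3) dx ∧ dy + (-5*z) dx ∧ dz.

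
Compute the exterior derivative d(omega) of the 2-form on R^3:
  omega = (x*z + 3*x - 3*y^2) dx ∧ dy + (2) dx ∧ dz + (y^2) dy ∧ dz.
d(omega) = (x) dx ∧ dy ∧ dz

For a 2-form omega = sum_{i<j} g_{ij} dx_i ∧ dx_j, the exterior derivative is
  d(omega) = sum_{i<j} d(g_{ij}) ∧ dx_i ∧ dx_j = sum_{i<j, k} (∂g_{ij}/∂x_k) dx_k ∧ dx_i ∧ dx_j.
Expand each term, using dx_k ∧ dx_i ∧ dx_j = sgn(permutation) dx_{(a)} ∧ dx_{(b)} ∧ dx_{(c)} with (a < b < c) sorted:
  d(x*z + 3*x - 3*y^2) includes (∂/∂z)(x*z + 3*x - 3*y^2) dz = (x) dz, which multiplied by dx ∧ dy gives (x) dx ∧ dy ∧ dz
Collecting like 3-forms: d(omega) = (x) dx ∧ dy ∧ dz.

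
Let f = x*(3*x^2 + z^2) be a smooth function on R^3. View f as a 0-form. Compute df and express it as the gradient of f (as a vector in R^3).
df = (9*x^2 + z^2) dx + (0) dy + (2*x*z) dz; grad f = (9*x^2 + z^2, 0, 2*x*z)

For a 0-form f, d f = (∂f/∂x) dx + (∂f/∂y) dy + (∂f/∂z) dz. The components of the vector representation are exactly the entries of grad f in Cartesian coordinates:
  ∂f/∂x = 9*x^2 + z^2
  ∂f/∂y = 0
  ∂f/∂z = 2*x*z.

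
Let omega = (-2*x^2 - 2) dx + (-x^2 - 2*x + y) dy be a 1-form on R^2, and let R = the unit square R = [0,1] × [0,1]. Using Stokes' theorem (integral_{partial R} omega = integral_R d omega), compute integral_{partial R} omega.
integral_(partial R) omega = -3

Stokes: integral_partial_R omega = integral_R d omega with d omega = (∂Q/∂x - ∂P/∂y) dx ∧ dy.
  ∂Q/∂x = -2*x - 2
  ∂P/∂y = 0
  integrand = ∂Q/∂x - ∂P/∂y = -2*x - 2.
Integrating over R: integral_0^1 integral_0^1 (-2*x - 2) dx dy = -3.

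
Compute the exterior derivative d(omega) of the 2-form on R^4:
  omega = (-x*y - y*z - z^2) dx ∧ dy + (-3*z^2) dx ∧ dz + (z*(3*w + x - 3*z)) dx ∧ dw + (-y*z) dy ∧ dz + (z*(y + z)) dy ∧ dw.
d(omega) = (-y - 2*z) dx ∧ dy ∧ dz + (-3*w - x + 6*z) dx ∧ dz ∧ dw + (-y - 2*z) dy ∧ dz ∧ dw

For a 2-form omega = sum_{i<j} g_{ij} dx_i ∧ dx_j, the exterior derivative is
  d(omega) = sum_{i<j} d(g_{ij}) ∧ dx_i ∧ dx_j = sum_{i<j, k} (∂g_{ij}/∂x_k) dx_k ∧ dx_i ∧ dx_j.
Expand each term, using dx_k ∧ dx_i ∧ dx_j = sgn(permutation) dx_{(a)} ∧ dx_{(b)} ∧ dx_{(c)} with (a < b < c) sorted:
  d(-x*y - y*z - z^2) includes (∂/∂z)(-x*y - y*z - z^2) dz = (-y - 2*z) dz, which multiplied by dx ∧ dy gives (-y - 2*z) dx ∧ dy ∧ dz
  d(z*(3*w + x - 3*z)) includes (∂/∂z)(z*(3*w + x - 3*z)) dz = (3*w + x - 6*z) dz, which multiplied by dx ∧ dw gives (-3*w - x + 6*z) dx ∧ dz ∧ dw
  d(z*(y + z)) includes (∂/∂z)(z*(y + z)) dz = (y + 2*z) dz, which multiplied by dy ∧ dw gives (-y - 2*z) dy ∧ dz ∧ dw
Collecting like 3-forms: d(omega) = (-y - 2*z) dx ∧ dy ∧ dz + (-3*w - x + 6*z) dx ∧ dz ∧ dw + (-y - 2*z) dy ∧ dz ∧ dw.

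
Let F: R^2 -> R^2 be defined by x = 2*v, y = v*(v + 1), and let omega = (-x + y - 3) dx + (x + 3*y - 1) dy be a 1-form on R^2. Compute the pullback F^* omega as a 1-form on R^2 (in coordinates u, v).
F^* omega = (6*v^3 + 15*v^2 + v - 7) dv

Using F^*(f dg) = (f ∘ F) d(g ∘ F), substitute each coordinate x_i by F_i(u, v) in f_i, and replace dx_i by d F_i = (∂F_i/∂u) du + (∂F_i/∂v) dv.
  For the x component: f_1(F) = v^2 - v - 3; d F_1 = (0) du + (2) dv
  For the y component: f_2(F) = 3*v^2 + 5*v - 1; d F_2 = (0) du + (2*v + 1) dv
Combining and collecting du, dv coefficients:
  coeff of du: 0
  coeff of dv: 6*v^3 + 15*v^2 + v - 7
F^* omega = (6*v^3 + 15*v^2 + v - 7) dv.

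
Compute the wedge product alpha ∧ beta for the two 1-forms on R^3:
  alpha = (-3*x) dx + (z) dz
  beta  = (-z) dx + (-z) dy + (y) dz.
alpha ∧ beta = (3*x*z) dx ∧ dy + (-3*x*y + z^2) dx ∧ dz + (z^2) dy ∧ dz

Distribute the wedge, using dx_i ∧ dx_j = -dx_j ∧ dx_i and dx_i ∧ dx_i = 0. For each pair (i, j) with i < j, the coefficient of dx_i ∧ dx_j in alpha ∧ beta is (alpha_i * beta_j - alpha_j * beta_i). Collecting: alpha ∧ beta = (3*x*z) dx ∧ dy + (-3*x*y + z^2) dx ∧ dz + (z^2) dy ∧ dz.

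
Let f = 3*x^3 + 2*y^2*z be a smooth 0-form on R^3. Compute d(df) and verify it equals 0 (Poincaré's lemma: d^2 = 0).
d(df) = 0

Step 1: df = sum_i (∂f/∂x_i) dx_i = (9*x^2) dx + (4*y*z) dy + (2*y^2) dz.
Step 2: Apply d again. Using the 1-form formula, the coefficient of dx ∧ dy in d(df) is ∂^2 f/∂x ∂y - ∂^2 f/∂y ∂x = (0) - (0) = 0 (equality of mixed partials for smooth f).
Similarly for dx ∧ dz and dy ∧ dz — all coefficients vanish. So d(df) = 0.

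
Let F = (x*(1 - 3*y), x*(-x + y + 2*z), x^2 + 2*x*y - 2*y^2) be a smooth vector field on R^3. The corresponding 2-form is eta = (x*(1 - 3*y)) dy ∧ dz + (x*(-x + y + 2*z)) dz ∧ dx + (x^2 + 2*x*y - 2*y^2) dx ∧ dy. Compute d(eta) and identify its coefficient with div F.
d(eta) = (x - 3*y + 1) dx ∧ dy ∧ dz; div F = x - 3*y + 1

For a 2-form in R^3 of the form above, applying d gives a 3-form with coefficient ∂P/∂x + ∂Q/∂y + ∂R/∂z:
  ∂P/∂x = 1 - 3*y
  ∂Q/∂y = x
  ∂R/∂z = 0
Sum = x - 3*y + 1, which is exactly div F.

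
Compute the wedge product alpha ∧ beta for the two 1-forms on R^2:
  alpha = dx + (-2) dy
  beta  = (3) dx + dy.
alpha ∧ beta = (7) dx ∧ dy

Distribute the wedge, using dx_i ∧ dx_j = -dx_j ∧ dx_i and dx_i ∧ dx_i = 0. For each pair (i, j) with i < j, the coefficient of dx_i ∧ dx_j in alpha ∧ beta is (alpha_i * beta_j - alpha_j * beta_i). Collecting: alpha ∧ beta = (7) dx ∧ dy.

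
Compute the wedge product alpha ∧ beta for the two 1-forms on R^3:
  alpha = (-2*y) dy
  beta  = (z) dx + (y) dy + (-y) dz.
alpha ∧ beta = (2*y*z) dx ∧ dy + (2*y^2) dy ∧ dz

Distribute the wedge, using dx_i ∧ dx_j = -dx_j ∧ dx_i and dx_i ∧ dx_i = 0. For each pair (i, j) with i < j, the coefficient of dx_i ∧ dx_j in alpha ∧ beta is (alpha_i * beta_j - alpha_j * beta_i). Collecting: alpha ∧ beta = (2*y*z) dx ∧ dy + (2*y^2) dy ∧ dz.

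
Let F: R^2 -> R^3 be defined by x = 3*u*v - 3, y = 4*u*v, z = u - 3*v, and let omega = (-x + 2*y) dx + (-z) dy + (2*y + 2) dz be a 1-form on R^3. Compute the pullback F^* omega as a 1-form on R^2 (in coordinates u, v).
F^* omega = (15*u*v^2 + 4*u*v + 12*v^2 + 9*v + 2) du + (15*u^2*v - 4*u^2 - 12*u*v + 9*u - 6) dv

Using F^*(f dg) = (f ∘ F) d(g ∘ F), substitute each coordinate x_i by F_i(u, v) in f_i, and replace dx_i by d F_i = (∂F_i/∂u) du + (∂F_i/∂v) dv.
  For the x component: f_1(F) = 5*u*v + 3; d F_1 = (3*v) du + (3*u) dv
  For the y component: f_2(F) = -u + 3*v; d F_2 = (4*v) du + (4*u) dv
  For the z component: f_3(F) = 8*u*v + 2; d F_3 = (1) du + (-3) dv
Combining and collecting du, dv coefficients:
  coeff of du: 15*u*v^2 + 4*u*v + 12*v^2 + 9*v + 2
  coeff of dv: 15*u^2*v - 4*u^2 - 12*u*v + 9*u - 6
F^* omega = (15*u*v^2 + 4*u*v + 12*v^2 + 9*v + 2) du + (15*u^2*v - 4*u^2 - 12*u*v + 9*u - 6) dv.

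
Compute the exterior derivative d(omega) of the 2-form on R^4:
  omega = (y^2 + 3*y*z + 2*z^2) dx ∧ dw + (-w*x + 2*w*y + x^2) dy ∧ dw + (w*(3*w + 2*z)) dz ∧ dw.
d(omega) = (-w + 2*x - 2*y - 3*z) dx ∧ dy ∧ dw + (-3*y - 4*z) dx ∧ dz ∧ dw

For a 2-form omega = sum_{i<j} g_{ij} dx_i ∧ dx_j, the exterior derivative is
  d(omega) = sum_{i<j} d(g_{ij}) ∧ dx_i ∧ dx_j = sum_{i<j, k} (∂g_{ij}/∂x_k) dx_k ∧ dx_i ∧ dx_j.
Expand each term, using dx_k ∧ dx_i ∧ dx_j = sgn(permutation) dx_{(a)} ∧ dx_{(b)} ∧ dx_{(c)} with (a < b < c) sorted:
  d(y^2 + 3*y*z + 2*z^2) includes (∂/∂y)(y^2 + 3*y*z + 2*z^2) dy = (2*y + 3*z) dy, which multiplied by dx ∧ dw gives (-2*y - 3*z) dx ∧ dy ∧ dw
  d(y^2 + 3*y*z + 2*z^2) includes (∂/∂z)(y^2 + 3*y*z + 2*z^2) dz = (3*y + 4*z) dz, which multiplied by dx ∧ dw gives (-3*y - 4*z) dx ∧ dz ∧ dw
  d(-w*x + 2*w*y + x^2) includes (∂/∂x)(-w*x + 2*w*y + x^2) dx = (-w + 2*x) dx, which multiplied by dy ∧ dw gives (-w + 2*x) dx ∧ dy ∧ dw
Collecting like 3-forms: d(omega) = (-w + 2*x - 2*y - 3*z) dx ∧ dy ∧ dw + (-3*y - 4*z) dx ∧ dz ∧ dw.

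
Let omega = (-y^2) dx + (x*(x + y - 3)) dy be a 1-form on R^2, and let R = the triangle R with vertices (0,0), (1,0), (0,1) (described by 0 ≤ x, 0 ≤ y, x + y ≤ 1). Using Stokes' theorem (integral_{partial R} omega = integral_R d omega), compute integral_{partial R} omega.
integral_(partial R) omega = -2/3

Stokes: integral_partial_R omega = integral_R d omega with d omega = (∂Q/∂x - ∂P/∂y) dx ∧ dy.
  ∂Q/∂x = 2*x + y - 3
  ∂P/∂y = -2*y
  integrand = ∂Q/∂x - ∂P/∂y = 2*x + 3*y - 3.
Integrating over R: integral_0^1 integral_0^{1-x} (2*x + 3*y - 3) dy dx = -2/3.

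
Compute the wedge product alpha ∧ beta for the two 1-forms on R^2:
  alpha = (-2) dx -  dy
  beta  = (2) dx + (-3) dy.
alpha ∧ beta = (8) dx ∧ dy

Distribute the wedge, using dx_i ∧ dx_j = -dx_j ∧ dx_i and dx_i ∧ dx_i = 0. For each pair (i, j) with i < j, the coefficient of dx_i ∧ dx_j in alpha ∧ beta is (alpha_i * beta_j - alpha_j * beta_i). Collecting: alpha ∧ beta = (8) dx ∧ dy.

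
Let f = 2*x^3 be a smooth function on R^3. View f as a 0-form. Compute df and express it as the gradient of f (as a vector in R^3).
df = (6*x^2) dx + (0) dy + (0) dz; grad f = (6*x^2, 0, 0)

For a 0-form f, d f = (∂f/∂x) dx + (∂f/∂y) dy + (∂f/∂z) dz. The components of the vector representation are exactly the entries of grad f in Cartesian coordinates:
  ∂f/∂x = 6*x^2
  ∂f/∂y = 0
  ∂f/∂z = 0.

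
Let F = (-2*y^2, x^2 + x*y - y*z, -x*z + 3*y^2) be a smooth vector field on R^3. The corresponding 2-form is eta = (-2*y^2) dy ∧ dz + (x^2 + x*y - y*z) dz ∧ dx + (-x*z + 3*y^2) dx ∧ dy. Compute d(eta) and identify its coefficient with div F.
d(eta) = (-z) dx ∧ dy ∧ dz; div F = -z

For a 2-form in R^3 of the form above, applying d gives a 3-form with coefficient ∂P/∂x + ∂Q/∂y + ∂R/∂z:
  ∂P/∂x = 0
  ∂Q/∂y = x - z
  ∂R/∂z = -x
Sum = -z, which is exactly div F.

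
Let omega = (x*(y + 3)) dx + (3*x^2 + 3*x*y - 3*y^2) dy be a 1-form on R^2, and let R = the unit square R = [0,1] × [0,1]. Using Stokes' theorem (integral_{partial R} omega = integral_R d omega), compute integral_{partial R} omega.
integral_(partial R) omega = 4

Stokes: integral_partial_R omega = integral_R d omega with d omega = (∂Q/∂x - ∂P/∂y) dx ∧ dy.
  ∂Q/∂x = 6*x + 3*y
  ∂P/∂y = x
  integrand = ∂Q/∂x - ∂P/∂y = 5*x + 3*y.
Integrating over R: integral_0^1 integral_0^1 (5*x + 3*y) dx dy = 4.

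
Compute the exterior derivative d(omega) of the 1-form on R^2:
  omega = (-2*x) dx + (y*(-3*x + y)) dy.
d(omega) = (-3*y) dx ∧ dy

For a 1-form omega = sum_i f_i dx_i, the exterior derivative is
  d(omega) = sum_{i < j} (∂f_j/∂x_i - ∂f_i/∂x_j) dx_i ∧ dx_j.
  coefficient of dx ∧ dy: ∂f_2/∂x - ∂f_1/∂y = ∂(y*(-3*x + y))/∂x - ∂(-2*x)/∂y = -3*y
Assembling: d(omega) = (-3*y) dx ∧ dy.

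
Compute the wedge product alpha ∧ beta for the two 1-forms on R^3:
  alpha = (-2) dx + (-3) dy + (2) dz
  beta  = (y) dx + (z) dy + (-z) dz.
alpha ∧ beta = (3*y - 2*z) dx ∧ dy + (-2*y + 2*z) dx ∧ dz + (z) dy ∧ dz

Distribute the wedge, using dx_i ∧ dx_j = -dx_j ∧ dx_i and dx_i ∧ dx_i = 0. For each pair (i, j) with i < j, the coefficient of dx_i ∧ dx_j in alpha ∧ beta is (alpha_i * beta_j - alpha_j * beta_i). Collecting: alpha ∧ beta = (3*y - 2*z) dx ∧ dy + (-2*y + 2*z) dx ∧ dz + (z) dy ∧ dz.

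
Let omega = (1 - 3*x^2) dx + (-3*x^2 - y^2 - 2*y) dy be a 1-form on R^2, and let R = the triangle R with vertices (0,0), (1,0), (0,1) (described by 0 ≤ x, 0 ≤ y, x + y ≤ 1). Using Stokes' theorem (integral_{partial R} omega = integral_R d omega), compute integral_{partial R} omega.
integral_(partial R) omega = -1

Stokes: integral_partial_R omega = integral_R d omega with d omega = (∂Q/∂x - ∂P/∂y) dx ∧ dy.
  ∂Q/∂x = -6*x
  ∂P/∂y = 0
  integrand = ∂Q/∂x - ∂P/∂y = -6*x.
Integrating over R: integral_0^1 integral_0^{1-x} (-6*x) dy dx = -1.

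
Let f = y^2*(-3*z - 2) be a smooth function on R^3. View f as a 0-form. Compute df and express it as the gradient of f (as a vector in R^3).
df = (0) dx + (2*y*(-3*z - 2)) dy + (-3*y^2) dz; grad f = (0, 2*y*(-3*z - 2), -3*y^2)

For a 0-form f, d f = (∂f/∂x) dx + (∂f/∂y) dy + (∂f/∂z) dz. The components of the vector representation are exactly the entries of grad f in Cartesian coordinates:
  ∂f/∂x = 0
  ∂f/∂y = 2*y*(-3*z - 2)
  ∂f/∂z = -3*y^2.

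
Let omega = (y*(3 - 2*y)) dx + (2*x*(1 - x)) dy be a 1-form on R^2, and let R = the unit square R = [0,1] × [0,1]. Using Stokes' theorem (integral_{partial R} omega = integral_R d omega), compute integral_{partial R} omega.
integral_(partial R) omega = -1

Stokes: integral_partial_R omega = integral_R d omega with d omega = (∂Q/∂x - ∂P/∂y) dx ∧ dy.
  ∂Q/∂x = 2 - 4*x
  ∂P/∂y = 3 - 4*y
  integrand = ∂Q/∂x - ∂P/∂y = -4*x + 4*y - 1.
Integrating over R: integral_0^1 integral_0^1 (-4*x + 4*y - 1) dx dy = -1.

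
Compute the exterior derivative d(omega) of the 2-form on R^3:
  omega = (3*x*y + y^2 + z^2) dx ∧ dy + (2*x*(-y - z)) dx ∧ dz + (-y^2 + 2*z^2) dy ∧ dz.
d(omega) = (2*x + 2*z) dx ∧ dy ∧ dz

For a 2-form omega = sum_{i<j} g_{ij} dx_i ∧ dx_j, the exterior derivative is
  d(omega) = sum_{i<j} d(g_{ij}) ∧ dx_i ∧ dx_j = sum_{i<j, k} (∂g_{ij}/∂x_k) dx_k ∧ dx_i ∧ dx_j.
Expand each term, using dx_k ∧ dx_i ∧ dx_j = sgn(permutation) dx_{(a)} ∧ dx_{(b)} ∧ dx_{(c)} with (a < b < c) sorted:
  d(3*x*y + y^2 + z^2) includes (∂/∂z)(3*x*y + y^2 + z^2) dz = (2*z) dz, which multiplied by dx ∧ dy gives (2*z) dx ∧ dy ∧ dz
  d(2*x*(-y - z)) includes (∂/∂y)(2*x*(-y - z)) dy = (-2*x) dy, which multiplied by dx ∧ dz gives (2*x) dx ∧ dy ∧ dz
Collecting like 3-forms: d(omega) = (2*x + 2*z) dx ∧ dy ∧ dz.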